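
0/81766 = 0  =  0.00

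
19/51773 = 19/51773 = 0.00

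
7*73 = 511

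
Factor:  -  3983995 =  - 5^1 *796799^1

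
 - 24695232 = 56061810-80757042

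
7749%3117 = 1515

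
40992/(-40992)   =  -1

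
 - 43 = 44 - 87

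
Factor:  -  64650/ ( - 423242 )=3^1*5^2 * 491^(-1) = 75/491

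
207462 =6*34577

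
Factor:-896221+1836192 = 939971^1  =  939971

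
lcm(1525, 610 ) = 3050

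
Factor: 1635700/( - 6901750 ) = - 2^1*5^( - 1)*11^1 * 19^( - 1)*1453^( - 1)*1487^1 = - 32714/138035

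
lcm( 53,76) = 4028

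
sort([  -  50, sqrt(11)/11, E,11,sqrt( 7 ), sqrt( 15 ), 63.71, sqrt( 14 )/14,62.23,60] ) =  [ - 50, sqrt(14 )/14, sqrt (11 )/11, sqrt(7 ),E, sqrt(15), 11,60,62.23,63.71]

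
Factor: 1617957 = 3^2*11^1*59^1*277^1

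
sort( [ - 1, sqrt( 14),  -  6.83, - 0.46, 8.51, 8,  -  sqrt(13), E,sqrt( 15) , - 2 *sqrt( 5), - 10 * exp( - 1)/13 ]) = [ - 6.83,  -  2*sqrt( 5), - sqrt (13 ) , -1, - 0.46,-10*exp( - 1) /13, E, sqrt(14 ), sqrt(15), 8,8.51]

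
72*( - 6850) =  - 493200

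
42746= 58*737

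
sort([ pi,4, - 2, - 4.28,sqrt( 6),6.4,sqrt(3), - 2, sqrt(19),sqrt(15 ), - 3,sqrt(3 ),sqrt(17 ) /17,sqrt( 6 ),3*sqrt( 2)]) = [ - 4.28, - 3, - 2, - 2,  sqrt( 17 )/17,sqrt(3 ) , sqrt( 3 ), sqrt(6 ),sqrt (6 ), pi, sqrt(15 ),4,3*sqrt(2),sqrt( 19) , 6.4 ] 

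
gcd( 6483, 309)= 3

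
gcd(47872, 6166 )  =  2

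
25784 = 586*44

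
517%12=1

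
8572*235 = 2014420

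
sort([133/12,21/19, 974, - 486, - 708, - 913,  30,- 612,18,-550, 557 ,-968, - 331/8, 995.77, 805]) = [-968, - 913,-708, - 612,-550, - 486, - 331/8,21/19,133/12, 18, 30,557,805 , 974, 995.77 ] 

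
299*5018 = 1500382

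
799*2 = 1598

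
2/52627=2/52627 = 0.00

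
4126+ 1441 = 5567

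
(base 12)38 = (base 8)54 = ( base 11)40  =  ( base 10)44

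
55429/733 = 55429/733 = 75.62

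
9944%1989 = 1988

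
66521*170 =11308570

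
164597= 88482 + 76115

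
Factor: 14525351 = 23^1*  631537^1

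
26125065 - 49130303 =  - 23005238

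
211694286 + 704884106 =916578392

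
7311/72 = 101+13/24 = 101.54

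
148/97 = 1+ 51/97=1.53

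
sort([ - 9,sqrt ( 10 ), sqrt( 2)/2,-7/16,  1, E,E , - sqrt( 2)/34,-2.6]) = [ - 9,-2.6, - 7/16, - sqrt(2 )/34, sqrt(2)/2, 1, E,E,sqrt (10)]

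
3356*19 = 63764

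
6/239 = 6/239 = 0.03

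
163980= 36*4555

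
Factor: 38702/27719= 2^1*37^1*53^(- 1) = 74/53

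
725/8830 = 145/1766 = 0.08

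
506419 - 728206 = - 221787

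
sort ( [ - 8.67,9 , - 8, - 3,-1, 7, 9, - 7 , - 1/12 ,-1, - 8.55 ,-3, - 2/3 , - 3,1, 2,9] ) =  [ - 8.67, - 8.55, - 8, - 7, - 3, - 3, - 3,  -  1 , - 1, - 2/3 , - 1/12, 1, 2, 7, 9,9,  9 ]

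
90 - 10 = 80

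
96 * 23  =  2208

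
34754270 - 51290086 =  - 16535816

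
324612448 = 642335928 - 317723480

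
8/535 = 8/535 = 0.01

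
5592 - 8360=-2768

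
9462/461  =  20 + 242/461 = 20.52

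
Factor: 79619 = 103^1*773^1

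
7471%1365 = 646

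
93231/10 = 9323 + 1/10  =  9323.10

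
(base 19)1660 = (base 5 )243024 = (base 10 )9139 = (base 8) 21663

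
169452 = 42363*4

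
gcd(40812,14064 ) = 12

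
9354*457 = 4274778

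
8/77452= 2/19363= 0.00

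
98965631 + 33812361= 132777992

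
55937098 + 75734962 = 131672060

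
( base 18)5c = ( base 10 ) 102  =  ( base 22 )4e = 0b1100110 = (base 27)3l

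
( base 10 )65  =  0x41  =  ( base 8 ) 101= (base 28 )29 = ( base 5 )230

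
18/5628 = 3/938 = 0.00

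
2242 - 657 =1585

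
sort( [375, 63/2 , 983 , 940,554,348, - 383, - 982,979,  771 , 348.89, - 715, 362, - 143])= [ - 982, - 715, - 383, - 143,63/2,348,348.89, 362,375, 554,771,940, 979,983]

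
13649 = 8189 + 5460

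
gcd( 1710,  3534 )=114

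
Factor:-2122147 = -263^1*8069^1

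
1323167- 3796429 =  - 2473262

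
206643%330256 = 206643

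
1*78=78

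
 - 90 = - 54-36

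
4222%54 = 10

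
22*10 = 220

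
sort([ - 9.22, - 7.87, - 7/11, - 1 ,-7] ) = [ - 9.22 ,  -  7.87,-7, -1,-7/11] 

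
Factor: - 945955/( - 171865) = 189191/34373 = 37^(-1 )*277^1 * 683^1*929^( - 1)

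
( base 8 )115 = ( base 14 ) 57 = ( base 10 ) 77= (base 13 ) 5c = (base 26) 2P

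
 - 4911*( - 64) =314304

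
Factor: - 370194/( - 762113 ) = 2^1*3^1 *71^1*877^(  -  1) = 426/877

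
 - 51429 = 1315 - 52744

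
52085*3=156255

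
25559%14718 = 10841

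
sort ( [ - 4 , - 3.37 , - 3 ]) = [ - 4, - 3.37,-3] 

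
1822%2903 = 1822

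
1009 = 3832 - 2823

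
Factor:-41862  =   - 2^1*3^1*6977^1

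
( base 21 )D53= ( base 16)16d1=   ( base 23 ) B0M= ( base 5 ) 141331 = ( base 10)5841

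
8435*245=2066575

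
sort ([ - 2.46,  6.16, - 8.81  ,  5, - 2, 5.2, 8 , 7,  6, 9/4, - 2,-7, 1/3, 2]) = [ - 8.81, - 7, - 2.46,-2, - 2,1/3 , 2,9/4, 5, 5.2, 6, 6.16, 7, 8]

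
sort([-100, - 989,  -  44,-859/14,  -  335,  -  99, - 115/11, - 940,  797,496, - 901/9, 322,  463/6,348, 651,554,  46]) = [ - 989,- 940, - 335,  -  901/9, - 100, - 99, - 859/14,  -  44,-115/11,46, 463/6, 322, 348, 496, 554,651,797 ] 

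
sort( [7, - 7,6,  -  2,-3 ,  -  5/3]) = [-7, - 3,  -  2,  -  5/3, 6,7 ]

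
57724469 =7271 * 7939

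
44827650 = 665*67410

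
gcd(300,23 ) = 1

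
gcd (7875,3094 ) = 7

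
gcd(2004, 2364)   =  12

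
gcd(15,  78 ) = 3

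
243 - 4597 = - 4354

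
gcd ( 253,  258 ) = 1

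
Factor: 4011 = 3^1*7^1*191^1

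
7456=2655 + 4801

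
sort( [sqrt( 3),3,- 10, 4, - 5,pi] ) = [ - 10,- 5,sqrt(3 ), 3,pi, 4]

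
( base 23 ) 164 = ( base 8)1237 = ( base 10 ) 671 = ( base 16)29F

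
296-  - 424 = 720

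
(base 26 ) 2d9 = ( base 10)1699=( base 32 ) 1l3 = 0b11010100011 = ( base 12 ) b97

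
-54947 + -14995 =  - 69942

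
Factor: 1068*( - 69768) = -74512224 = - 2^5*3^4*17^1 * 19^1 * 89^1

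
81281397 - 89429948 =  - 8148551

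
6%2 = 0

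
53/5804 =53/5804 =0.01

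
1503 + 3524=5027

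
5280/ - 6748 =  - 1 + 367/1687  =  -0.78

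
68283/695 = 98+173/695  =  98.25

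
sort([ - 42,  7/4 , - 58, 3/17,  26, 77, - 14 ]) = [ - 58, - 42, - 14,3/17 , 7/4, 26, 77]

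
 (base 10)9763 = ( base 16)2623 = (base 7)40315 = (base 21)112j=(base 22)k3h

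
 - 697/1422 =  - 1 + 725/1422 =- 0.49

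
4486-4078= 408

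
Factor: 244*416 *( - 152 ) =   -  2^10*13^1*19^1 * 61^1 = - 15428608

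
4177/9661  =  4177/9661=0.43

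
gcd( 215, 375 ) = 5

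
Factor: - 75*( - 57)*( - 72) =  - 2^3*3^4*5^2*19^1 = - 307800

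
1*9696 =9696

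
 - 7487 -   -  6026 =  - 1461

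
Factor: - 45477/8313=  - 93/17 = - 3^1*17^(  -  1 )*31^1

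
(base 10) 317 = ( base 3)102202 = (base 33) 9k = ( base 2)100111101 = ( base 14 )189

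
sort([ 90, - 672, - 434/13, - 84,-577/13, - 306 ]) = [- 672, - 306, - 84,  -  577/13,-434/13, 90 ]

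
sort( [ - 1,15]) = [ - 1, 15 ] 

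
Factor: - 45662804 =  - 2^2*11^1*1037791^1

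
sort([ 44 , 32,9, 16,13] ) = [ 9, 13,16, 32,44]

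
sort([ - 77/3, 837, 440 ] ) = [ - 77/3, 440,  837]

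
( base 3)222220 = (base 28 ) pq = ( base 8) 1326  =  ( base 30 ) O6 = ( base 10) 726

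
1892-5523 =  - 3631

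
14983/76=14983/76= 197.14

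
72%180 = 72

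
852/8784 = 71/732 = 0.10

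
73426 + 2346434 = 2419860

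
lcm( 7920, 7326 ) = 293040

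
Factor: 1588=2^2*397^1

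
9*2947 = 26523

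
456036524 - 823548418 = -367511894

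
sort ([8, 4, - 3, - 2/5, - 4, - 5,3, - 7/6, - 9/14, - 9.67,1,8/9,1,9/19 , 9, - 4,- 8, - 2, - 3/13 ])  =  [- 9.67, - 8,  -  5 , - 4, - 4,  -  3, - 2, - 7/6, - 9/14, - 2/5,-3/13, 9/19,  8/9,1,1,3, 4 , 8, 9] 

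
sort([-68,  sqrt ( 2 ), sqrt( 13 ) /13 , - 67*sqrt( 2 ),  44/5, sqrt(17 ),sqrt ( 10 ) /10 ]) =[  -  67*sqrt( 2), - 68, sqrt(13)/13, sqrt( 10)/10 , sqrt ( 2) , sqrt(17 ),44/5]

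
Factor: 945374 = 2^1 *472687^1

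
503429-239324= 264105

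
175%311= 175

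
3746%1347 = 1052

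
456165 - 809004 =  - 352839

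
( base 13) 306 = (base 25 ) kd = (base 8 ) 1001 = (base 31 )gh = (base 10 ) 513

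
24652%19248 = 5404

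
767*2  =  1534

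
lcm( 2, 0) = 0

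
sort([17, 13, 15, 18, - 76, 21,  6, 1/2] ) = [ - 76, 1/2,6, 13,15, 17 , 18, 21] 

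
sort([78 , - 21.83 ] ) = [ - 21.83, 78]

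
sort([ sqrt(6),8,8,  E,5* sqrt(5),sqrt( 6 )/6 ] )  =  [sqrt( 6)/6,sqrt( 6),E, 8,8,5*sqrt(5 )] 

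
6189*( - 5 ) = - 30945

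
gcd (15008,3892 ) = 28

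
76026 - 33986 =42040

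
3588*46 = 165048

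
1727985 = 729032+998953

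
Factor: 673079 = 11^1*43^1 * 1423^1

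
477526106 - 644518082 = - 166991976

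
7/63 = 1/9 = 0.11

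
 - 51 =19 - 70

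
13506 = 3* 4502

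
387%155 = 77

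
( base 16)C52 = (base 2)110001010010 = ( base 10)3154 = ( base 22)6b8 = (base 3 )11022211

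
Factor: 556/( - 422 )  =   - 2^1 * 139^1*211^(-1) = -278/211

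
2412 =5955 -3543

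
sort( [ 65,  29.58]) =[29.58, 65 ]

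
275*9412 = 2588300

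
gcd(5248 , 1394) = 82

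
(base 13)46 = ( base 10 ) 58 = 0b111010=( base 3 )2011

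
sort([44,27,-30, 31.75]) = [ - 30, 27, 31.75, 44] 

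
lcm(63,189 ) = 189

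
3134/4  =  1567/2 = 783.50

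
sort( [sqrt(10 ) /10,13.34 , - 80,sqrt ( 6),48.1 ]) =[ - 80,sqrt( 10)/10,  sqrt ( 6),13.34,48.1 ] 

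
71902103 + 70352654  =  142254757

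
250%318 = 250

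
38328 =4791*8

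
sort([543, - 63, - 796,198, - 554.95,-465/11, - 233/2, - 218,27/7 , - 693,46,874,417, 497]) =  [ - 796 , -693, - 554.95, - 218, - 233/2, - 63, - 465/11,  27/7, 46, 198,417, 497, 543, 874]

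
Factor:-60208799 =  - 7^2 * 227^1 *5413^1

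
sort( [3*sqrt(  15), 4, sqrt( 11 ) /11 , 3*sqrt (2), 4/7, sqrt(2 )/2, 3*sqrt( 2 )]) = [sqrt(11 )/11, 4/7, sqrt( 2) /2, 4, 3 * sqrt( 2),3*sqrt( 2) , 3 * sqrt( 15)] 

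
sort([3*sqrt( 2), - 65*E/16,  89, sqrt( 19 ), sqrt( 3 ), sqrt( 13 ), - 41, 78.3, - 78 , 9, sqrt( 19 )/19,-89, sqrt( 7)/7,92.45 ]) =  [ - 89, - 78,-41, - 65*E/16, sqrt(19)/19, sqrt( 7) /7 , sqrt( 3 ), sqrt( 13), 3*sqrt( 2 ), sqrt( 19), 9,  78.3, 89, 92.45 ]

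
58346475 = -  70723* (-825)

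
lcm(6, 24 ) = 24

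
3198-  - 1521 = 4719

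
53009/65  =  53009/65  =  815.52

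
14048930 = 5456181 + 8592749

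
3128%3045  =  83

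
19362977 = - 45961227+65324204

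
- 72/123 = -1 + 17/41 = - 0.59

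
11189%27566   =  11189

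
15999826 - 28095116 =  - 12095290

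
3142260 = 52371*60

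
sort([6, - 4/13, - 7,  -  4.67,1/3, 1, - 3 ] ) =[ - 7, - 4.67, - 3, - 4/13 , 1/3, 1,6] 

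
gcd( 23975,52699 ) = 1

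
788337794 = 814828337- 26490543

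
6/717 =2/239  =  0.01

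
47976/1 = 47976 = 47976.00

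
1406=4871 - 3465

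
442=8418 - 7976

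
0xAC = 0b10101100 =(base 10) 172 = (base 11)147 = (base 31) 5H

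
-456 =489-945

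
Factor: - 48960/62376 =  - 2040/2599=- 2^3*3^1*5^1 * 17^1*23^( - 1 )*113^ ( - 1) 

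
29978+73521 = 103499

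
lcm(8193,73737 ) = 73737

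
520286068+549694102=1069980170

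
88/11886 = 44/5943 = 0.01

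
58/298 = 29/149 = 0.19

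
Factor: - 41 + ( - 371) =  - 412 = - 2^2*103^1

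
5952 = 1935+4017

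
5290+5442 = 10732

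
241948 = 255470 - 13522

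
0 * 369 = 0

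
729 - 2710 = -1981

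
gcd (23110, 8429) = 1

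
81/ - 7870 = - 1 + 7789/7870 = - 0.01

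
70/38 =1+16/19 = 1.84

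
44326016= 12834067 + 31491949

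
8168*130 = 1061840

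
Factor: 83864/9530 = 2^2*5^( - 1) * 11^1 = 44/5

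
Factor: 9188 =2^2*2297^1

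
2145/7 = 306+3/7=306.43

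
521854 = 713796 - 191942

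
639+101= 740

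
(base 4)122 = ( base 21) 15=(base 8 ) 32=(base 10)26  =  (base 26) 10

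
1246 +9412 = 10658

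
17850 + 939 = 18789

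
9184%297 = 274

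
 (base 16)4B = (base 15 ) 50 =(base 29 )2h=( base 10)75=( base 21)3C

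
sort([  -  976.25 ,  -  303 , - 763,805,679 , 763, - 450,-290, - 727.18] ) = [- 976.25,-763,-727.18, - 450, - 303 , - 290,679, 763,805]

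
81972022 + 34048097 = 116020119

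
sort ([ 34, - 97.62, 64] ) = [ - 97.62, 34,64 ] 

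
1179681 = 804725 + 374956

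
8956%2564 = 1264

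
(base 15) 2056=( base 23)cl0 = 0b1101010101111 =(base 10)6831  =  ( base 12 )3B53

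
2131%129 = 67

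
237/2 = 118  +  1/2  =  118.50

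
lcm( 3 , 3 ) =3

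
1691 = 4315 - 2624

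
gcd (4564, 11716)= 4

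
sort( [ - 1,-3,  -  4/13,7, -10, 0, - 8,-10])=[ - 10, - 10, - 8, - 3,-1, - 4/13,0,7] 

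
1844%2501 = 1844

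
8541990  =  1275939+7266051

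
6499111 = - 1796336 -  - 8295447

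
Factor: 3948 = 2^2*3^1* 7^1*47^1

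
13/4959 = 13/4959  =  0.00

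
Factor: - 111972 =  - 2^2*3^1*7^1*31^1*43^1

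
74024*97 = 7180328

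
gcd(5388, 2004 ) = 12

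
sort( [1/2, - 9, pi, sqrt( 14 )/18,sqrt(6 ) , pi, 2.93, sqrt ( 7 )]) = [-9, sqrt( 14 )/18,1/2, sqrt(6), sqrt(7 ),2.93,pi, pi]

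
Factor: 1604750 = 2^1 * 5^3* 7^2*131^1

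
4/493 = 4/493 = 0.01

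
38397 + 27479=65876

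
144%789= 144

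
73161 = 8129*9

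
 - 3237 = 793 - 4030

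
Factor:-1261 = -13^1*97^1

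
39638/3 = 13212 + 2/3 =13212.67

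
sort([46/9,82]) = [ 46/9, 82 ]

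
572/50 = 11 + 11/25= 11.44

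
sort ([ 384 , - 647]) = [ - 647,384 ]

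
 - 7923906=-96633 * 82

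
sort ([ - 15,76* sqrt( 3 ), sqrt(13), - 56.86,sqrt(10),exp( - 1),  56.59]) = [ - 56.86, - 15,exp( - 1),sqrt(10 ),  sqrt(13), 56.59,76*sqrt( 3)]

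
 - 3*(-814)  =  2442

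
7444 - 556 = 6888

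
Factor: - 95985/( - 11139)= 3^4*5^1*47^( - 1 ) =405/47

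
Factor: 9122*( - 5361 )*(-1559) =2^1 * 3^1*1559^1*1787^1*4561^1 = 76239842478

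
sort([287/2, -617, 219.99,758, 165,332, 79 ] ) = [ - 617, 79,287/2,165,219.99,332, 758] 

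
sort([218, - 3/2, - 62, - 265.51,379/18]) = [ - 265.51,  -  62, - 3/2 , 379/18,218]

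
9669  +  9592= 19261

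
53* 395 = 20935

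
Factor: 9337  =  9337^1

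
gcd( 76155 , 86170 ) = 5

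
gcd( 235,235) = 235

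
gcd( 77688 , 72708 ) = 996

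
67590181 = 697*96973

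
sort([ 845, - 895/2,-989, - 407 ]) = [ - 989, - 895/2 , -407, 845]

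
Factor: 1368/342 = 4 = 2^2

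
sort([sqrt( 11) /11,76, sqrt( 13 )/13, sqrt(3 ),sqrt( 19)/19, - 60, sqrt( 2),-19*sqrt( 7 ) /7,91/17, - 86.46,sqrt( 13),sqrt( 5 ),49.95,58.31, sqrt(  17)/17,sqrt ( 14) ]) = [ - 86.46,-60,-19*sqrt( 7 ) /7,sqrt( 19)/19,sqrt( 17 )/17 , sqrt( 13 )/13,sqrt (11)/11,sqrt(2 ),sqrt( 3 ), sqrt( 5 ),sqrt( 13),sqrt( 14),91/17,49.95,58.31,76] 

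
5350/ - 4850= - 107/97 =- 1.10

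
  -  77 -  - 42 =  - 35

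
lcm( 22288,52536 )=735504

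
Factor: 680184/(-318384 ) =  - 47/22 = - 2^ (-1 )*11^( - 1) * 47^1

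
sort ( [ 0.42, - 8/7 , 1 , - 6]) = [ - 6, - 8/7,0.42, 1]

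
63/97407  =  7/10823  =  0.00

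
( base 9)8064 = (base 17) 1368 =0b1011100000010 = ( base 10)5890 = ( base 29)703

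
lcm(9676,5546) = 454772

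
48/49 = 48/49 = 0.98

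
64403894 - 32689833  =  31714061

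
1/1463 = 1/1463 = 0.00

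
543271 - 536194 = 7077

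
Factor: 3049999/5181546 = 2^( - 1 ) * 3^( - 1)*29^( - 1 )*97^ ( - 1)  *307^( - 1 )*3049999^1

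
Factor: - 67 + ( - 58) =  - 125  =  - 5^3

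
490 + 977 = 1467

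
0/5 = 0 = 0.00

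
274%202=72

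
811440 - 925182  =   -113742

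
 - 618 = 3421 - 4039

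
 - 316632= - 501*632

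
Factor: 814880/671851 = 2^5*5^1*11^1 * 463^1*671851^(-1 ) 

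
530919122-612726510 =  - 81807388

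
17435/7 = 17435/7 = 2490.71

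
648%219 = 210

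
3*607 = 1821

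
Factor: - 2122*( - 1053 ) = 2234466 = 2^1 *3^4*13^1*1061^1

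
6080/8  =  760 = 760.00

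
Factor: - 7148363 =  - 37^1 *43^1*4493^1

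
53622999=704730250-651107251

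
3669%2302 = 1367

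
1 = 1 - 0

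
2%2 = 0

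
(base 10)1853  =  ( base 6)12325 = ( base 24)355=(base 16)73D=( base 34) 1kh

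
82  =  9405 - 9323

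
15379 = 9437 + 5942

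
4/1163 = 4/1163 = 0.00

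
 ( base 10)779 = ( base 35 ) M9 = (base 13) 47c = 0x30B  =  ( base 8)1413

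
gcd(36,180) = 36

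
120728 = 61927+58801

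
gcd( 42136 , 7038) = 46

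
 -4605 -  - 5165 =560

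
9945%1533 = 747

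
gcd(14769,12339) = 27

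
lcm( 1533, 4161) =29127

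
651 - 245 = 406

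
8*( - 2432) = -19456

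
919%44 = 39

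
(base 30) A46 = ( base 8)21646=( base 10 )9126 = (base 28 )BHQ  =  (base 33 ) 8ci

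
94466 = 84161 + 10305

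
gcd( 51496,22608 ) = 1256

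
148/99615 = 148/99615 = 0.00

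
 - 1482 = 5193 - 6675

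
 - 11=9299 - 9310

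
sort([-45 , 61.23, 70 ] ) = [-45,  61.23,70] 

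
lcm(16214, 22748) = 1524116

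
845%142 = 135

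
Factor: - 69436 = -2^2*  17359^1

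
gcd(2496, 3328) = 832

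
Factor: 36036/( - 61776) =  - 2^( - 2 )*3^( - 1 )*7^1 = -  7/12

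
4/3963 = 4/3963=0.00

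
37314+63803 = 101117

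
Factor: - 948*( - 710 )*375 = 252405000= 2^3*3^2*5^4*71^1* 79^1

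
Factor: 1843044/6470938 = 2^1* 3^1*7^1*37^1*271^(  -  1 ) * 593^1 * 11939^ ( - 1 ) =921522/3235469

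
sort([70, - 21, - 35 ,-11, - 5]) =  [  -  35, - 21, - 11, - 5, 70] 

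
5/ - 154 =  - 1 + 149/154=-  0.03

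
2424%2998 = 2424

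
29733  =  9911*3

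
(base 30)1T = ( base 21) 2H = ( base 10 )59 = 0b111011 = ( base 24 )2B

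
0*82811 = 0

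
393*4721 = 1855353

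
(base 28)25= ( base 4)331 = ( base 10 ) 61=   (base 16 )3D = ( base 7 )115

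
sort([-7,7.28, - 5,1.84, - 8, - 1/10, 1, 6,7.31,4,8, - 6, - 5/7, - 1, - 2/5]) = [-8,-7,-6,  -  5,-1 , - 5/7, - 2/5 , - 1/10,1,1.84,4, 6,7.28,7.31,8]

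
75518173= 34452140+41066033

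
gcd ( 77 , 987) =7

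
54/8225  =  54/8225 =0.01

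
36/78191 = 36/78191 = 0.00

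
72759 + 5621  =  78380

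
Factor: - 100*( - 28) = 2800 = 2^4 * 5^2*7^1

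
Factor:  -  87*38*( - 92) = 2^3*3^1*19^1*23^1*29^1 = 304152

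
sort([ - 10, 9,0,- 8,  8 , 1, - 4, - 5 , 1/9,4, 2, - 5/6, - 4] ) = [ - 10, - 8, - 5,-4 , - 4,-5/6, 0,1/9, 1 , 2, 4,8, 9]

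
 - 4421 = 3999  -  8420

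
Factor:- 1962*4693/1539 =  - 2^1 * 3^( - 2 ) * 13^1*19^1 * 109^1 = - 53846/9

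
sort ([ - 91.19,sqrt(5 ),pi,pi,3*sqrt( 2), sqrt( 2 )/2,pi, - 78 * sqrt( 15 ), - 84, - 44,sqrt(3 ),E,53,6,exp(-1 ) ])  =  [- 78*sqrt(15 ) , - 91.19, - 84, - 44, exp (  -  1 ),sqrt( 2 ) /2,  sqrt(3),sqrt(5),E, pi,pi,pi,  3 * sqrt( 2) , 6,53]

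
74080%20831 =11587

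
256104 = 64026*4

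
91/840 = 13/120 = 0.11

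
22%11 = 0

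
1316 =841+475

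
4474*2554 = 11426596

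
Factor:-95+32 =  - 63 = - 3^2*7^1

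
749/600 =1 + 149/600 = 1.25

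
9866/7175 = 9866/7175 =1.38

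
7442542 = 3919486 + 3523056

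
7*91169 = 638183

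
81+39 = 120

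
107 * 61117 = 6539519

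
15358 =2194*7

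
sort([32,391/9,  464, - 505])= [ - 505,32,391/9, 464] 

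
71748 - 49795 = 21953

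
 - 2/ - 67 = 2/67=0.03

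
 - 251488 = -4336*58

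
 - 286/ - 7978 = 143/3989= 0.04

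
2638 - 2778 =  - 140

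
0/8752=0 = 0.00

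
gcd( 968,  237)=1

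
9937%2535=2332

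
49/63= 7/9 = 0.78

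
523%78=55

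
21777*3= 65331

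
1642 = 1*1642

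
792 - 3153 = -2361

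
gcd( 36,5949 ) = 9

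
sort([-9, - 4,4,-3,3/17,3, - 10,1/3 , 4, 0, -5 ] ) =[ - 10,-9, - 5, - 4, - 3,0,3/17, 1/3,3,4, 4] 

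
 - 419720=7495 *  (-56 )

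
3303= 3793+- 490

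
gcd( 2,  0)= 2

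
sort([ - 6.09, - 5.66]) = [ - 6.09 , - 5.66] 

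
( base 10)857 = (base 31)rk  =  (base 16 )359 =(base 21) 1jh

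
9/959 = 9/959 = 0.01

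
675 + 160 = 835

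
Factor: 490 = 2^1*5^1*7^2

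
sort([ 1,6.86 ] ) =[ 1,6.86 ]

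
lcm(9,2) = 18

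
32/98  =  16/49 = 0.33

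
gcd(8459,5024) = 1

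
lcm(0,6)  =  0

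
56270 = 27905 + 28365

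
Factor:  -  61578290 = -2^1*5^1*227^1*27127^1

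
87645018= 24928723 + 62716295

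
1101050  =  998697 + 102353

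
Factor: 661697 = 661697^1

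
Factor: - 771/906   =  -257/302 = -2^(-1) *151^ (-1 )*  257^1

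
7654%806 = 400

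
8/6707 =8/6707=   0.00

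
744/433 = 1+311/433 = 1.72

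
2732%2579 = 153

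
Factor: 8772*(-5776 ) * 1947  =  -2^6*3^2*11^1*17^1*19^2*43^1*  59^1 = - 98648789184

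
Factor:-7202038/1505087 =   -  2^1*1505087^ ( - 1 )*3601019^1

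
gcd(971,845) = 1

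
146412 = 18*8134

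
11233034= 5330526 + 5902508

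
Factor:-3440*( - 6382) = 21954080 = 2^5*5^1*43^1 * 3191^1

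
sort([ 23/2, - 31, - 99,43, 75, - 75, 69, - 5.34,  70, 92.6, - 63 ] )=[ - 99, - 75, - 63, - 31, - 5.34 , 23/2,43 , 69, 70, 75,92.6 ] 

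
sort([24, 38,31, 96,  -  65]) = [ - 65,24,31, 38, 96] 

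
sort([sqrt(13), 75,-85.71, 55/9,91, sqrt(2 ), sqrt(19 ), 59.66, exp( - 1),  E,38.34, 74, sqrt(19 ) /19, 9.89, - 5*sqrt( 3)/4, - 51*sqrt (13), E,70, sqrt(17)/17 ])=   [ - 51*sqrt( 13) , - 85.71, - 5*sqrt(3 )/4,sqrt( 19 ) /19, sqrt(17 )/17, exp( - 1 ), sqrt(2) , E,  E  ,  sqrt( 13 ), sqrt(19 ), 55/9 , 9.89,38.34, 59.66, 70, 74,75 , 91]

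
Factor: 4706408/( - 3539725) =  - 2^3*5^( - 2)*113^( - 1)*179^( - 1)*229^1*367^1 = - 672344/505675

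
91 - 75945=-75854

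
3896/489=7 + 473/489 = 7.97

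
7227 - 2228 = 4999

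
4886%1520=326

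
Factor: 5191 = 29^1*179^1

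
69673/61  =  1142+11/61= 1142.18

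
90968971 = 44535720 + 46433251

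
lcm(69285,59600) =5542800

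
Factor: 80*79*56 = 2^7*5^1 * 7^1*79^1=353920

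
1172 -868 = 304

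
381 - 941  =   - 560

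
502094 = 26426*19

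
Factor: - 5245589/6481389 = - 3^ ( - 1 )*151^1 * 34739^1*2160463^( - 1)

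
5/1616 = 5/1616=0.00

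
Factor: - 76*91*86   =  -2^3*7^1 * 13^1 * 19^1*43^1 = - 594776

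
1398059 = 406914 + 991145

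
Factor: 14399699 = 14399699^1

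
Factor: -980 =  -2^2*5^1*7^2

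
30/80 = 3/8 = 0.38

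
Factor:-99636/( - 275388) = 8303/22949 = 19^2*23^1*53^( - 1 )*433^(-1)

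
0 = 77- 77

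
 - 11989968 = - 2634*4552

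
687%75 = 12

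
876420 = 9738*90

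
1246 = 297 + 949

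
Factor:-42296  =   - 2^3  *17^1*311^1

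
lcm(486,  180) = 4860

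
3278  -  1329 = 1949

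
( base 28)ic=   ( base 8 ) 1004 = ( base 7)1335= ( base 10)516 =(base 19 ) 183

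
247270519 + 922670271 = 1169940790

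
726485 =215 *3379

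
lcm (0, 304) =0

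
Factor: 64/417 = 2^6*3^(-1)*139^(-1) 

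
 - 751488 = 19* ( - 39552)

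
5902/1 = 5902 = 5902.00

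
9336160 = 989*9440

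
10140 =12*845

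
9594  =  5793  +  3801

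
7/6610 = 7/6610 = 0.00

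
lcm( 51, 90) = 1530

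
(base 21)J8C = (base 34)7DP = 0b10000101101111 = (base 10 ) 8559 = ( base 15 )2809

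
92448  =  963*96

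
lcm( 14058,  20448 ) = 224928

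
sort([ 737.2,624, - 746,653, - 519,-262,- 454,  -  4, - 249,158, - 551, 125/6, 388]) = [-746,-551,- 519 , - 454,-262,-249, - 4,125/6,158, 388,624,653, 737.2 ]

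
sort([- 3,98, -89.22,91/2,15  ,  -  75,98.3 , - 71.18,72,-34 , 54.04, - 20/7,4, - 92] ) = [  -  92, - 89.22 ,-75, - 71.18, - 34, - 3, - 20/7,4,15,91/2, 54.04 , 72,98,98.3 ] 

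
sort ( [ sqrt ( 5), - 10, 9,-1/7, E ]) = [-10,-1/7, sqrt(5), E,9 ] 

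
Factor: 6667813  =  6667813^1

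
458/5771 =458/5771   =  0.08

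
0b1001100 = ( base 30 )2g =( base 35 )26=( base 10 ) 76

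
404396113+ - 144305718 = 260090395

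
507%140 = 87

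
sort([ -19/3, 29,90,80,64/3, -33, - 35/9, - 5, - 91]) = [ - 91,-33 , - 19/3, - 5, - 35/9,  64/3,29, 80,  90 ]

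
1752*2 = 3504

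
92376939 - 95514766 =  - 3137827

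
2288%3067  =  2288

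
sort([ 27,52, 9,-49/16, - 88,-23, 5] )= [-88, - 23 , - 49/16, 5,9, 27,  52]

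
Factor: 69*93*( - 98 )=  - 2^1*3^2*7^2*23^1 * 31^1 = - 628866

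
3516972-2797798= 719174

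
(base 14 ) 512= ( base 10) 996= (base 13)5b8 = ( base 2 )1111100100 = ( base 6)4340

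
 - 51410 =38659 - 90069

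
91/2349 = 91/2349= 0.04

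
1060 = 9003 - 7943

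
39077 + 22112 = 61189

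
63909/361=63909/361 = 177.03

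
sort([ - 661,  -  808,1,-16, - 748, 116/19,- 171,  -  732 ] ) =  [ - 808, - 748,-732, - 661,  -  171, - 16 , 1, 116/19 ]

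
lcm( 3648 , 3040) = 18240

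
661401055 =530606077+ 130794978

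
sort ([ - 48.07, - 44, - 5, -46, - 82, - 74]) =[ -82,-74, - 48.07, - 46, - 44, - 5]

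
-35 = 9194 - 9229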